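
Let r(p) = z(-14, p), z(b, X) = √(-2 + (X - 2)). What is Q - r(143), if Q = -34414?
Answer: -34414 - √139 ≈ -34426.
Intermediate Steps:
z(b, X) = √(-4 + X) (z(b, X) = √(-2 + (-2 + X)) = √(-4 + X))
r(p) = √(-4 + p)
Q - r(143) = -34414 - √(-4 + 143) = -34414 - √139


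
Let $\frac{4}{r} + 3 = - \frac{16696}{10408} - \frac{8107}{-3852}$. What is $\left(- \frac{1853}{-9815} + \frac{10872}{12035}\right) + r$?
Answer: $- \frac{150374569484029}{295929504374465} \approx -0.50814$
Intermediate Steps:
$r = - \frac{20045808}{12526273}$ ($r = \frac{4}{-3 - \left(- \frac{8107}{3852} + \frac{2087}{1301}\right)} = \frac{4}{-3 - - \frac{2508083}{5011452}} = \frac{4}{-3 + \left(- \frac{2087}{1301} + \frac{8107}{3852}\right)} = \frac{4}{-3 + \frac{2508083}{5011452}} = \frac{4}{- \frac{12526273}{5011452}} = 4 \left(- \frac{5011452}{12526273}\right) = - \frac{20045808}{12526273} \approx -1.6003$)
$\left(- \frac{1853}{-9815} + \frac{10872}{12035}\right) + r = \left(- \frac{1853}{-9815} + \frac{10872}{12035}\right) - \frac{20045808}{12526273} = \left(\left(-1853\right) \left(- \frac{1}{9815}\right) + 10872 \cdot \frac{1}{12035}\right) - \frac{20045808}{12526273} = \left(\frac{1853}{9815} + \frac{10872}{12035}\right) - \frac{20045808}{12526273} = \frac{25801907}{23624705} - \frac{20045808}{12526273} = - \frac{150374569484029}{295929504374465}$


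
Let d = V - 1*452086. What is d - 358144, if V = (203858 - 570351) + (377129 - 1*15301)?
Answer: -814895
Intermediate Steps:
V = -4665 (V = -366493 + (377129 - 15301) = -366493 + 361828 = -4665)
d = -456751 (d = -4665 - 1*452086 = -4665 - 452086 = -456751)
d - 358144 = -456751 - 358144 = -814895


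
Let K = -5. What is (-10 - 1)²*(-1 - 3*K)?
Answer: 1694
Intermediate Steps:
(-10 - 1)²*(-1 - 3*K) = (-10 - 1)²*(-1 - 3*(-5)) = (-11)²*(-1 + 15) = 121*14 = 1694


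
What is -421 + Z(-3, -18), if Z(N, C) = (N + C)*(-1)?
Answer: -400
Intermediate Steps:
Z(N, C) = -C - N (Z(N, C) = (C + N)*(-1) = -C - N)
-421 + Z(-3, -18) = -421 + (-1*(-18) - 1*(-3)) = -421 + (18 + 3) = -421 + 21 = -400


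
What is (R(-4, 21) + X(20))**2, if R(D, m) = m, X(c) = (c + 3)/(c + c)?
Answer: 744769/1600 ≈ 465.48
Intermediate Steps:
X(c) = (3 + c)/(2*c) (X(c) = (3 + c)/((2*c)) = (3 + c)*(1/(2*c)) = (3 + c)/(2*c))
(R(-4, 21) + X(20))**2 = (21 + (1/2)*(3 + 20)/20)**2 = (21 + (1/2)*(1/20)*23)**2 = (21 + 23/40)**2 = (863/40)**2 = 744769/1600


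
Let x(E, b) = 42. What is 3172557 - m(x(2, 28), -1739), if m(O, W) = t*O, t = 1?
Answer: 3172515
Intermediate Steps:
m(O, W) = O (m(O, W) = 1*O = O)
3172557 - m(x(2, 28), -1739) = 3172557 - 1*42 = 3172557 - 42 = 3172515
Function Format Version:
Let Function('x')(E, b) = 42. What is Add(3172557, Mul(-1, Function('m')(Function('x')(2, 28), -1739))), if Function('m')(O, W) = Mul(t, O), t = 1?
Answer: 3172515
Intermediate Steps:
Function('m')(O, W) = O (Function('m')(O, W) = Mul(1, O) = O)
Add(3172557, Mul(-1, Function('m')(Function('x')(2, 28), -1739))) = Add(3172557, Mul(-1, 42)) = Add(3172557, -42) = 3172515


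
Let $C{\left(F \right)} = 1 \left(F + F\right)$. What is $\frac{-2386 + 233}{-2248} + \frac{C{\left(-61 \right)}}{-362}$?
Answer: $\frac{526821}{406888} \approx 1.2948$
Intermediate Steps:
$C{\left(F \right)} = 2 F$ ($C{\left(F \right)} = 1 \cdot 2 F = 2 F$)
$\frac{-2386 + 233}{-2248} + \frac{C{\left(-61 \right)}}{-362} = \frac{-2386 + 233}{-2248} + \frac{2 \left(-61\right)}{-362} = \left(-2153\right) \left(- \frac{1}{2248}\right) - - \frac{61}{181} = \frac{2153}{2248} + \frac{61}{181} = \frac{526821}{406888}$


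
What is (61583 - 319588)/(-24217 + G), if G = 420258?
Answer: -258005/396041 ≈ -0.65146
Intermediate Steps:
(61583 - 319588)/(-24217 + G) = (61583 - 319588)/(-24217 + 420258) = -258005/396041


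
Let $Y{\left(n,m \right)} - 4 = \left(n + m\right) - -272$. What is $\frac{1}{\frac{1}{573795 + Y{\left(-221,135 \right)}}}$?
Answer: $573985$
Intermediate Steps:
$Y{\left(n,m \right)} = 276 + m + n$ ($Y{\left(n,m \right)} = 4 - \left(-272 - m - n\right) = 4 + \left(\left(m + n\right) + 272\right) = 4 + \left(272 + m + n\right) = 276 + m + n$)
$\frac{1}{\frac{1}{573795 + Y{\left(-221,135 \right)}}} = \frac{1}{\frac{1}{573795 + \left(276 + 135 - 221\right)}} = \frac{1}{\frac{1}{573795 + 190}} = \frac{1}{\frac{1}{573985}} = 573985$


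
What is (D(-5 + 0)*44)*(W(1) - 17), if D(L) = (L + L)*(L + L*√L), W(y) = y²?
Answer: -35200 - 35200*I*√5 ≈ -35200.0 - 78710.0*I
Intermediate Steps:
D(L) = 2*L*(L + L^(3/2)) (D(L) = (2*L)*(L + L^(3/2)) = 2*L*(L + L^(3/2)))
(D(-5 + 0)*44)*(W(1) - 17) = ((2*(-5 + 0)² + 2*(-5 + 0)^(5/2))*44)*(1² - 17) = ((2*(-5)² + 2*(-5)^(5/2))*44)*(1 - 17) = ((2*25 + 2*(25*I*√5))*44)*(-16) = ((50 + 50*I*√5)*44)*(-16) = (2200 + 2200*I*√5)*(-16) = -35200 - 35200*I*√5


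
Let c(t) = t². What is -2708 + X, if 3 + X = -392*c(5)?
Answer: -12511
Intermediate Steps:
X = -9803 (X = -3 - 392*5² = -3 - 392*25 = -3 - 9800 = -9803)
-2708 + X = -2708 - 9803 = -12511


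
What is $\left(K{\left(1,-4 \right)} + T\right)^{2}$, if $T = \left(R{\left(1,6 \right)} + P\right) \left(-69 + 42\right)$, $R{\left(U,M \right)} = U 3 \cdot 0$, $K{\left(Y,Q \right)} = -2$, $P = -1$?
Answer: $625$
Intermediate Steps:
$R{\left(U,M \right)} = 0$ ($R{\left(U,M \right)} = 3 U 0 = 0$)
$T = 27$ ($T = \left(0 - 1\right) \left(-69 + 42\right) = \left(-1\right) \left(-27\right) = 27$)
$\left(K{\left(1,-4 \right)} + T\right)^{2} = \left(-2 + 27\right)^{2} = 25^{2} = 625$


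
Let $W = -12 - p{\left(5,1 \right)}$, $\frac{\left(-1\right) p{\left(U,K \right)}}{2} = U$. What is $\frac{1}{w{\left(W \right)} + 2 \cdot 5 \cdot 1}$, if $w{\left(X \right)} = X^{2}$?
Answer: $\frac{1}{14} \approx 0.071429$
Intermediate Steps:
$p{\left(U,K \right)} = - 2 U$
$W = -2$ ($W = -12 - \left(-2\right) 5 = -12 - -10 = -12 + 10 = -2$)
$\frac{1}{w{\left(W \right)} + 2 \cdot 5 \cdot 1} = \frac{1}{\left(-2\right)^{2} + 2 \cdot 5 \cdot 1} = \frac{1}{4 + 10 \cdot 1} = \frac{1}{4 + 10} = \frac{1}{14}$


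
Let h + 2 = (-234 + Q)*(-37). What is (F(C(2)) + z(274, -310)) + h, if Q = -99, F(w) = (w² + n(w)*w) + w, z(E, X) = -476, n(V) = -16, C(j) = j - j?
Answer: 11843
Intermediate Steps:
C(j) = 0
F(w) = w² - 15*w (F(w) = (w² - 16*w) + w = w² - 15*w)
h = 12319 (h = -2 + (-234 - 99)*(-37) = -2 - 333*(-37) = -2 + 12321 = 12319)
(F(C(2)) + z(274, -310)) + h = (0*(-15 + 0) - 476) + 12319 = (0*(-15) - 476) + 12319 = (0 - 476) + 12319 = -476 + 12319 = 11843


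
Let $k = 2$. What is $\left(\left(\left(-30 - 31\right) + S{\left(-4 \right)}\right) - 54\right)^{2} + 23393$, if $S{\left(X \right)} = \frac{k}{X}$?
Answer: $\frac{146933}{4} \approx 36733.0$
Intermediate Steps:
$S{\left(X \right)} = \frac{2}{X}$
$\left(\left(\left(-30 - 31\right) + S{\left(-4 \right)}\right) - 54\right)^{2} + 23393 = \left(\left(\left(-30 - 31\right) + \frac{2}{-4}\right) - 54\right)^{2} + 23393 = \left(\left(-61 + 2 \left(- \frac{1}{4}\right)\right) - 54\right)^{2} + 23393 = \left(\left(-61 - \frac{1}{2}\right) - 54\right)^{2} + 23393 = \left(- \frac{123}{2} - 54\right)^{2} + 23393 = \left(- \frac{231}{2}\right)^{2} + 23393 = \frac{53361}{4} + 23393 = \frac{146933}{4}$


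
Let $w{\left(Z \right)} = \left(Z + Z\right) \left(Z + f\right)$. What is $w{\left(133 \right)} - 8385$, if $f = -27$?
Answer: $19811$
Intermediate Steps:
$w{\left(Z \right)} = 2 Z \left(-27 + Z\right)$ ($w{\left(Z \right)} = \left(Z + Z\right) \left(Z - 27\right) = 2 Z \left(-27 + Z\right)$)
$w{\left(133 \right)} - 8385 = 2 \cdot 133 \left(-27 + 133\right) - 8385 = 2 \cdot 133 \cdot 106 - 8385 = 28196 - 8385 = 19811$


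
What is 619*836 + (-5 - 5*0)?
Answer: 517479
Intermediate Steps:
619*836 + (-5 - 5*0) = 517484 + (-5 + 0) = 517484 - 5 = 517479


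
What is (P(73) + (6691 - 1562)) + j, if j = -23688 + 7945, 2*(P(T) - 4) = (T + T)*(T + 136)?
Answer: 4647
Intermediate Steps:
P(T) = 4 + T*(136 + T) (P(T) = 4 + ((T + T)*(T + 136))/2 = 4 + ((2*T)*(136 + T))/2 = 4 + (2*T*(136 + T))/2 = 4 + T*(136 + T))
j = -15743
(P(73) + (6691 - 1562)) + j = ((4 + 73² + 136*73) + (6691 - 1562)) - 15743 = ((4 + 5329 + 9928) + 5129) - 15743 = (15261 + 5129) - 15743 = 20390 - 15743 = 4647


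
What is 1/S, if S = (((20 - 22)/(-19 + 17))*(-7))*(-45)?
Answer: 1/315 ≈ 0.0031746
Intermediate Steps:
S = 315 (S = (-2/(-2)*(-7))*(-45) = (-2*(-½)*(-7))*(-45) = (1*(-7))*(-45) = -7*(-45) = 315)
1/S = 1/315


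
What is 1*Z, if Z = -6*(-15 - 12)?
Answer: 162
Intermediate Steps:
Z = 162 (Z = -6*(-27) = 162)
1*Z = 1*162 = 162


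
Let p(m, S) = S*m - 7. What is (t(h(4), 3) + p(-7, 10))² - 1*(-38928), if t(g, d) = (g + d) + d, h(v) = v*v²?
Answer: 38977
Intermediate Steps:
p(m, S) = -7 + S*m
h(v) = v³
t(g, d) = g + 2*d (t(g, d) = (d + g) + d = g + 2*d)
(t(h(4), 3) + p(-7, 10))² - 1*(-38928) = ((4³ + 2*3) + (-7 + 10*(-7)))² - 1*(-38928) = ((64 + 6) + (-7 - 70))² + 38928 = (70 - 77)² + 38928 = (-7)² + 38928 = 49 + 38928 = 38977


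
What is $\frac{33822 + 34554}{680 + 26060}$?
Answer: $\frac{2442}{955} \approx 2.5571$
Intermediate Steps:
$\frac{33822 + 34554}{680 + 26060} = \frac{68376}{26740} = 68376 \cdot \frac{1}{26740} = \frac{2442}{955}$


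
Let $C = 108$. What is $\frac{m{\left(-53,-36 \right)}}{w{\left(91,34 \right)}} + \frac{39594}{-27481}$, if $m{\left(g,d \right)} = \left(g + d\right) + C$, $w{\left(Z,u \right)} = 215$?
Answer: $- \frac{7990571}{5908415} \approx -1.3524$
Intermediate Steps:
$m{\left(g,d \right)} = 108 + d + g$ ($m{\left(g,d \right)} = \left(g + d\right) + 108 = \left(d + g\right) + 108 = 108 + d + g$)
$\frac{m{\left(-53,-36 \right)}}{w{\left(91,34 \right)}} + \frac{39594}{-27481} = \frac{108 - 36 - 53}{215} + \frac{39594}{-27481} = 19 \cdot \frac{1}{215} + 39594 \left(- \frac{1}{27481}\right) = \frac{19}{215} - \frac{39594}{27481} = - \frac{7990571}{5908415}$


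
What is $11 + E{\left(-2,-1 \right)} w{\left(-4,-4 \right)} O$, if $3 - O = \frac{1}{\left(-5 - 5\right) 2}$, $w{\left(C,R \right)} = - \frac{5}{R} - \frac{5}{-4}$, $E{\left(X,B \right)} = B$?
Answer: $\frac{27}{8} \approx 3.375$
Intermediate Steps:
$w{\left(C,R \right)} = \frac{5}{4} - \frac{5}{R}$ ($w{\left(C,R \right)} = - \frac{5}{R} - - \frac{5}{4} = - \frac{5}{R} + \frac{5}{4} = \frac{5}{4} - \frac{5}{R}$)
$O = \frac{61}{20}$ ($O = 3 - \frac{1}{\left(-5 - 5\right) 2} = 3 - \frac{1}{\left(-10\right) 2} = 3 - \frac{1}{-20} = 3 - - \frac{1}{20} = 3 + \frac{1}{20} = \frac{61}{20} \approx 3.05$)
$11 + E{\left(-2,-1 \right)} w{\left(-4,-4 \right)} O = 11 + - (\frac{5}{4} - \frac{5}{-4}) \frac{61}{20} = 11 + - (\frac{5}{4} - - \frac{5}{4}) \frac{61}{20} = 11 + - (\frac{5}{4} + \frac{5}{4}) \frac{61}{20} = 11 + \left(-1\right) \frac{5}{2} \cdot \frac{61}{20} = 11 - \frac{61}{8} = \frac{27}{8}$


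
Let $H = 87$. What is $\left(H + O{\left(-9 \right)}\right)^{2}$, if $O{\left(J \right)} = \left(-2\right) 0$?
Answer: $7569$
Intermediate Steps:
$O{\left(J \right)} = 0$
$\left(H + O{\left(-9 \right)}\right)^{2} = \left(87 + 0\right)^{2} = 87^{2} = 7569$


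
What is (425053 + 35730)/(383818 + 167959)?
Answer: 460783/551777 ≈ 0.83509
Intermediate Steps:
(425053 + 35730)/(383818 + 167959) = 460783/551777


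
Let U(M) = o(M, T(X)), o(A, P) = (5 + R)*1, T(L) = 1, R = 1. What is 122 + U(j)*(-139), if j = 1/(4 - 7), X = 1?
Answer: -712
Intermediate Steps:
j = -1/3 (j = 1/(-3) = -1/3 ≈ -0.33333)
o(A, P) = 6 (o(A, P) = (5 + 1)*1 = 6*1 = 6)
U(M) = 6
122 + U(j)*(-139) = 122 + 6*(-139) = 122 - 834 = -712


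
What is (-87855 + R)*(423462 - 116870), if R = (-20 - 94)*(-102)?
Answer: -23370588384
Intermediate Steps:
R = 11628 (R = -114*(-102) = 11628)
(-87855 + R)*(423462 - 116870) = (-87855 + 11628)*(423462 - 116870) = -76227*306592 = -23370588384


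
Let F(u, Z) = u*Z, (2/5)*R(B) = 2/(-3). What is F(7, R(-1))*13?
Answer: -455/3 ≈ -151.67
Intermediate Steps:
R(B) = -5/3 (R(B) = 5*(2/(-3))/2 = 5*(2*(-1/3))/2 = (5/2)*(-2/3) = -5/3)
F(u, Z) = Z*u
F(7, R(-1))*13 = -5/3*7*13 = -35/3*13 = -455/3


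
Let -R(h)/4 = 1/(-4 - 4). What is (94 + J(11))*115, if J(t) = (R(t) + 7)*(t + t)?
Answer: 29785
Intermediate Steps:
R(h) = ½ (R(h) = -4/(-4 - 4) = -4/(-8) = -4*(-⅛) = ½)
J(t) = 15*t (J(t) = (½ + 7)*(t + t) = 15*(2*t)/2 = 15*t)
(94 + J(11))*115 = (94 + 15*11)*115 = (94 + 165)*115 = 259*115 = 29785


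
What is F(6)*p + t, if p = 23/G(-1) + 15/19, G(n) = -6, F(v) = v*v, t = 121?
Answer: 217/19 ≈ 11.421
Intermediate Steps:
F(v) = v²
p = -347/114 (p = 23/(-6) + 15/19 = 23*(-⅙) + 15*(1/19) = -23/6 + 15/19 = -347/114 ≈ -3.0439)
F(6)*p + t = 6²*(-347/114) + 121 = 36*(-347/114) + 121 = -2082/19 + 121 = 217/19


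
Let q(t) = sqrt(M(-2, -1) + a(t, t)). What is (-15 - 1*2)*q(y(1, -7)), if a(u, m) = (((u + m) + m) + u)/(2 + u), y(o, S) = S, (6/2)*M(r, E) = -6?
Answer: -51*sqrt(10)/5 ≈ -32.255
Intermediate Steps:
M(r, E) = -2 (M(r, E) = (1/3)*(-6) = -2)
a(u, m) = (2*m + 2*u)/(2 + u) (a(u, m) = (((m + u) + m) + u)/(2 + u) = ((u + 2*m) + u)/(2 + u) = (2*m + 2*u)/(2 + u))
q(t) = sqrt(-2 + 4*t/(2 + t)) (q(t) = sqrt(-2 + 2*(t + t)/(2 + t)) = sqrt(-2 + 2*(2*t)/(2 + t)) = sqrt(-2 + 4*t/(2 + t)))
(-15 - 1*2)*q(y(1, -7)) = (-15 - 1*2)*(sqrt(2)*sqrt((-2 - 7)/(2 - 7))) = (-15 - 2)*(sqrt(2)*sqrt(-9/(-5))) = -17*sqrt(2)*sqrt(-1/5*(-9)) = -17*sqrt(2)*sqrt(9/5) = -17*sqrt(2)*3*sqrt(5)/5 = -51*sqrt(10)/5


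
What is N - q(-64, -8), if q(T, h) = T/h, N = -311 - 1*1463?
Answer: -1782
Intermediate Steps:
N = -1774 (N = -311 - 1463 = -1774)
N - q(-64, -8) = -1774 - (-64)/(-8) = -1774 - (-64)*(-1)/8 = -1774 - 1*8 = -1774 - 8 = -1782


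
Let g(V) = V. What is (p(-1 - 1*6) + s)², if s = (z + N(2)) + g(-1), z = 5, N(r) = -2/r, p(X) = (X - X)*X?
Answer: 9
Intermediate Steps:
p(X) = 0 (p(X) = 0*X = 0)
s = 3 (s = (5 - 2/2) - 1 = (5 - 2*½) - 1 = (5 - 1) - 1 = 4 - 1 = 3)
(p(-1 - 1*6) + s)² = (0 + 3)² = 3² = 9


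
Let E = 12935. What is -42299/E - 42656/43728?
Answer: -150087877/35351355 ≈ -4.2456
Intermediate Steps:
-42299/E - 42656/43728 = -42299/12935 - 42656/43728 = -42299*1/12935 - 42656*1/43728 = -42299/12935 - 2666/2733 = -150087877/35351355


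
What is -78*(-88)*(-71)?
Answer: -487344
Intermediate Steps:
-78*(-88)*(-71) = 6864*(-71) = -487344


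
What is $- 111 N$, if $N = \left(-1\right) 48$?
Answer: $5328$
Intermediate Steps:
$N = -48$
$- 111 N = \left(-111\right) \left(-48\right) = 5328$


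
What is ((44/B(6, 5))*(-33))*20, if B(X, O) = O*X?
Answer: -968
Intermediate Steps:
((44/B(6, 5))*(-33))*20 = ((44/((5*6)))*(-33))*20 = ((44/30)*(-33))*20 = ((44*(1/30))*(-33))*20 = ((22/15)*(-33))*20 = -242/5*20 = -968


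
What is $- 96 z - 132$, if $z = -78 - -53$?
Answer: $2268$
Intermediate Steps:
$z = -25$ ($z = -78 + 53 = -25$)
$- 96 z - 132 = \left(-96\right) \left(-25\right) - 132 = 2400 - 132 = 2268$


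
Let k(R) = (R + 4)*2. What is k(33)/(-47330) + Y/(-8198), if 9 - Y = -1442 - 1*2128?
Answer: -85000361/194005670 ≈ -0.43813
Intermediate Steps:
k(R) = 8 + 2*R (k(R) = (4 + R)*2 = 8 + 2*R)
Y = 3579 (Y = 9 - (-1442 - 1*2128) = 9 - (-1442 - 2128) = 9 - 1*(-3570) = 9 + 3570 = 3579)
k(33)/(-47330) + Y/(-8198) = (8 + 2*33)/(-47330) + 3579/(-8198) = (8 + 66)*(-1/47330) + 3579*(-1/8198) = 74*(-1/47330) - 3579/8198 = -37/23665 - 3579/8198 = -85000361/194005670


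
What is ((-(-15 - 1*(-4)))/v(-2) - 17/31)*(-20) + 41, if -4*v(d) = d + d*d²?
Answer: -1117/31 ≈ -36.032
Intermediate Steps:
v(d) = -d/4 - d³/4 (v(d) = -(d + d*d²)/4 = -(d + d³)/4 = -d/4 - d³/4)
((-(-15 - 1*(-4)))/v(-2) - 17/31)*(-20) + 41 = ((-(-15 - 1*(-4)))/((-¼*(-2)*(1 + (-2)²))) - 17/31)*(-20) + 41 = ((-(-15 + 4))/((-¼*(-2)*(1 + 4))) - 17*1/31)*(-20) + 41 = ((-1*(-11))/((-¼*(-2)*5)) - 17/31)*(-20) + 41 = (11/(5/2) - 17/31)*(-20) + 41 = (11*(⅖) - 17/31)*(-20) + 41 = (22/5 - 17/31)*(-20) + 41 = (597/155)*(-20) + 41 = -2388/31 + 41 = -1117/31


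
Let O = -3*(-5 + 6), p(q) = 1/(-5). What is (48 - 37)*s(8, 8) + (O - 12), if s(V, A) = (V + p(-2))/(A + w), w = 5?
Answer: -42/5 ≈ -8.4000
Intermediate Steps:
p(q) = -⅕
O = -3 (O = -3*1 = -3)
s(V, A) = (-⅕ + V)/(5 + A) (s(V, A) = (V - ⅕)/(A + 5) = (-⅕ + V)/(5 + A))
(48 - 37)*s(8, 8) + (O - 12) = (48 - 37)*((-⅕ + 8)/(5 + 8)) + (-3 - 12) = 11*((39/5)/13) - 15 = 11*((1/13)*(39/5)) - 15 = 11*(⅗) - 15 = 33/5 - 15 = -42/5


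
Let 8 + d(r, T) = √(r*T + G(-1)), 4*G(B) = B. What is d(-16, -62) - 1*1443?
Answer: -1451 + √3967/2 ≈ -1419.5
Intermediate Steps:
G(B) = B/4
d(r, T) = -8 + √(-¼ + T*r) (d(r, T) = -8 + √(r*T + (¼)*(-1)) = -8 + √(T*r - ¼) = -8 + √(-¼ + T*r))
d(-16, -62) - 1*1443 = (-8 + √(-1 + 4*(-62)*(-16))/2) - 1*1443 = (-8 + √(-1 + 3968)/2) - 1443 = (-8 + √3967/2) - 1443 = -1451 + √3967/2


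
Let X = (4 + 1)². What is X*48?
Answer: 1200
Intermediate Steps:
X = 25 (X = 5² = 25)
X*48 = 25*48 = 1200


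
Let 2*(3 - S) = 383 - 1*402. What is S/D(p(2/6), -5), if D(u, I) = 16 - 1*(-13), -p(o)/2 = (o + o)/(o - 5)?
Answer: 25/58 ≈ 0.43103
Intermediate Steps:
S = 25/2 (S = 3 - (383 - 1*402)/2 = 3 - (383 - 402)/2 = 3 - ½*(-19) = 3 + 19/2 = 25/2 ≈ 12.500)
p(o) = -4*o/(-5 + o) (p(o) = -2*(o + o)/(o - 5) = -2*2*o/(-5 + o) = -4*o/(-5 + o))
D(u, I) = 29 (D(u, I) = 16 + 13 = 29)
S/D(p(2/6), -5) = (25/2)/29 = (25/2)*(1/29) = 25/58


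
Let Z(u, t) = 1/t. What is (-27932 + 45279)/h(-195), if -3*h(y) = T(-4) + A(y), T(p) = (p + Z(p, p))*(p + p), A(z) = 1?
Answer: -52041/35 ≈ -1486.9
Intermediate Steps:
T(p) = 2*p*(p + 1/p) (T(p) = (p + 1/p)*(p + p) = (p + 1/p)*(2*p) = 2*p*(p + 1/p))
h(y) = -35/3 (h(y) = -((2 + 2*(-4)²) + 1)/3 = -((2 + 2*16) + 1)/3 = -((2 + 32) + 1)/3 = -(34 + 1)/3 = -⅓*35 = -35/3)
(-27932 + 45279)/h(-195) = (-27932 + 45279)/(-35/3) = 17347*(-3/35) = -52041/35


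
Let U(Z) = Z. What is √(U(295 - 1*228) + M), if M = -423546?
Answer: I*√423479 ≈ 650.75*I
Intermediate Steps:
√(U(295 - 1*228) + M) = √((295 - 1*228) - 423546) = √((295 - 228) - 423546) = √(67 - 423546) = √(-423479) = I*√423479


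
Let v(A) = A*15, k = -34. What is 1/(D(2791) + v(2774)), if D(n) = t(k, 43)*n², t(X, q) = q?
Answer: 1/334997893 ≈ 2.9851e-9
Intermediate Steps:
v(A) = 15*A
D(n) = 43*n²
1/(D(2791) + v(2774)) = 1/(43*2791² + 15*2774) = 1/(43*7789681 + 41610) = 1/(334956283 + 41610) = 1/334997893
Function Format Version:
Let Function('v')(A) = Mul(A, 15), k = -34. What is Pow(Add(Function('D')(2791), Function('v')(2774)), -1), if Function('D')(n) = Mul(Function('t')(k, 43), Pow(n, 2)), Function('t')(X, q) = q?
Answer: Rational(1, 334997893) ≈ 2.9851e-9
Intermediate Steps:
Function('v')(A) = Mul(15, A)
Function('D')(n) = Mul(43, Pow(n, 2))
Pow(Add(Function('D')(2791), Function('v')(2774)), -1) = Pow(Add(Mul(43, Pow(2791, 2)), Mul(15, 2774)), -1) = Pow(Add(Mul(43, 7789681), 41610), -1) = Pow(Add(334956283, 41610), -1) = Pow(334997893, -1) = Rational(1, 334997893)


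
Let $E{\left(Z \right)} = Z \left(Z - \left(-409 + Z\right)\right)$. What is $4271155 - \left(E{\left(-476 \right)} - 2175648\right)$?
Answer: $6641487$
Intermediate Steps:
$E{\left(Z \right)} = 409 Z$ ($E{\left(Z \right)} = Z 409 = 409 Z$)
$4271155 - \left(E{\left(-476 \right)} - 2175648\right) = 4271155 - \left(409 \left(-476\right) - 2175648\right) = 4271155 - \left(-194684 - 2175648\right) = 4271155 - -2370332 = 4271155 + 2370332 = 6641487$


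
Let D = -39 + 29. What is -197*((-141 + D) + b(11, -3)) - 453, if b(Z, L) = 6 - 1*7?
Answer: 29491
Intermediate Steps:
D = -10
b(Z, L) = -1 (b(Z, L) = 6 - 7 = -1)
-197*((-141 + D) + b(11, -3)) - 453 = -197*((-141 - 10) - 1) - 453 = -197*(-151 - 1) - 453 = -197*(-152) - 453 = 29944 - 453 = 29491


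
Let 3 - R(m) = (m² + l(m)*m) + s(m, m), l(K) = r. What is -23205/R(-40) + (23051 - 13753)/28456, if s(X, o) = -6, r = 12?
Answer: 335325779/15807308 ≈ 21.213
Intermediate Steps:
l(K) = 12
R(m) = 9 - m² - 12*m (R(m) = 3 - ((m² + 12*m) - 6) = 3 - (-6 + m² + 12*m) = 3 + (6 - m² - 12*m) = 9 - m² - 12*m)
-23205/R(-40) + (23051 - 13753)/28456 = -23205/(9 - 1*(-40)² - 12*(-40)) + (23051 - 13753)/28456 = -23205/(9 - 1*1600 + 480) + 9298*(1/28456) = -23205/(9 - 1600 + 480) + 4649/14228 = -23205/(-1111) + 4649/14228 = -23205*(-1/1111) + 4649/14228 = 23205/1111 + 4649/14228 = 335325779/15807308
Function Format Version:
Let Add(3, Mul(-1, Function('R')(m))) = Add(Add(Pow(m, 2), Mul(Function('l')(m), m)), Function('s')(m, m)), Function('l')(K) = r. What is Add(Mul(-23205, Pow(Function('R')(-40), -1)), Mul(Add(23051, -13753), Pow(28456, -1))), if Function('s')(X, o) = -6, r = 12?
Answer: Rational(335325779, 15807308) ≈ 21.213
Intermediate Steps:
Function('l')(K) = 12
Function('R')(m) = Add(9, Mul(-1, Pow(m, 2)), Mul(-12, m)) (Function('R')(m) = Add(3, Mul(-1, Add(Add(Pow(m, 2), Mul(12, m)), -6))) = Add(3, Mul(-1, Add(-6, Pow(m, 2), Mul(12, m)))) = Add(3, Add(6, Mul(-1, Pow(m, 2)), Mul(-12, m))) = Add(9, Mul(-1, Pow(m, 2)), Mul(-12, m)))
Add(Mul(-23205, Pow(Function('R')(-40), -1)), Mul(Add(23051, -13753), Pow(28456, -1))) = Add(Mul(-23205, Pow(Add(9, Mul(-1, Pow(-40, 2)), Mul(-12, -40)), -1)), Mul(Add(23051, -13753), Pow(28456, -1))) = Add(Mul(-23205, Pow(Add(9, Mul(-1, 1600), 480), -1)), Mul(9298, Rational(1, 28456))) = Add(Mul(-23205, Pow(Add(9, -1600, 480), -1)), Rational(4649, 14228)) = Add(Mul(-23205, Pow(-1111, -1)), Rational(4649, 14228)) = Add(Mul(-23205, Rational(-1, 1111)), Rational(4649, 14228)) = Add(Rational(23205, 1111), Rational(4649, 14228)) = Rational(335325779, 15807308)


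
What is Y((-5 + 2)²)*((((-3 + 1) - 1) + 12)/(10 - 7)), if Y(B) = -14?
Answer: -42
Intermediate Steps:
Y((-5 + 2)²)*((((-3 + 1) - 1) + 12)/(10 - 7)) = -14*(((-3 + 1) - 1) + 12)/(10 - 7) = -14*((-2 - 1) + 12)/3 = -14*(-3 + 12)/3 = -126/3 = -14*3 = -42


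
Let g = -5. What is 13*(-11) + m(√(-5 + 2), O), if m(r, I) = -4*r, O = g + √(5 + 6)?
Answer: -143 - 4*I*√3 ≈ -143.0 - 6.9282*I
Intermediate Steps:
O = -5 + √11 (O = -5 + √(5 + 6) = -5 + √11 ≈ -1.6834)
13*(-11) + m(√(-5 + 2), O) = 13*(-11) - 4*√(-5 + 2) = -143 - 4*I*√3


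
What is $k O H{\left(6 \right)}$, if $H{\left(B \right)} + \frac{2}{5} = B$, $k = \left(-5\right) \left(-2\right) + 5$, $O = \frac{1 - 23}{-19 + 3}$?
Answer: $\frac{231}{2} \approx 115.5$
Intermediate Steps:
$O = \frac{11}{8}$ ($O = - \frac{22}{-16} = \left(-22\right) \left(- \frac{1}{16}\right) = \frac{11}{8} \approx 1.375$)
$k = 15$ ($k = 10 + 5 = 15$)
$H{\left(B \right)} = - \frac{2}{5} + B$
$k O H{\left(6 \right)} = 15 \cdot \frac{11}{8} \left(- \frac{2}{5} + 6\right) = \frac{165}{8} \cdot \frac{28}{5} = \frac{231}{2}$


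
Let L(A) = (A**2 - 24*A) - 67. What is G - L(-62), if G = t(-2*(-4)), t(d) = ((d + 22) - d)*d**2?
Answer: -3857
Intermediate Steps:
L(A) = -67 + A**2 - 24*A
t(d) = 22*d**2 (t(d) = ((22 + d) - d)*d**2 = 22*d**2)
G = 1408 (G = 22*(-2*(-4))**2 = 22*8**2 = 22*64 = 1408)
G - L(-62) = 1408 - (-67 + (-62)**2 - 24*(-62)) = 1408 - (-67 + 3844 + 1488) = 1408 - 1*5265 = 1408 - 5265 = -3857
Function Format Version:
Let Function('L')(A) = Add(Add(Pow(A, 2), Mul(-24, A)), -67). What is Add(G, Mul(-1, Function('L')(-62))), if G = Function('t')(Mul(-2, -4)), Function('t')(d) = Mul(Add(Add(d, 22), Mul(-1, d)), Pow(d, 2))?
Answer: -3857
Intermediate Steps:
Function('L')(A) = Add(-67, Pow(A, 2), Mul(-24, A))
Function('t')(d) = Mul(22, Pow(d, 2)) (Function('t')(d) = Mul(Add(Add(22, d), Mul(-1, d)), Pow(d, 2)) = Mul(22, Pow(d, 2)))
G = 1408 (G = Mul(22, Pow(Mul(-2, -4), 2)) = Mul(22, Pow(8, 2)) = Mul(22, 64) = 1408)
Add(G, Mul(-1, Function('L')(-62))) = Add(1408, Mul(-1, Add(-67, Pow(-62, 2), Mul(-24, -62)))) = Add(1408, Mul(-1, Add(-67, 3844, 1488))) = Add(1408, Mul(-1, 5265)) = Add(1408, -5265) = -3857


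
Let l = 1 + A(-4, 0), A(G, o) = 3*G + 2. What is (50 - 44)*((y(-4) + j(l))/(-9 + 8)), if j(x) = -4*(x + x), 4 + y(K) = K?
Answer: -384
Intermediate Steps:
y(K) = -4 + K
A(G, o) = 2 + 3*G
l = -9 (l = 1 + (2 + 3*(-4)) = 1 + (2 - 12) = 1 - 10 = -9)
j(x) = -8*x
(50 - 44)*((y(-4) + j(l))/(-9 + 8)) = (50 - 44)*(((-4 - 4) - 8*(-9))/(-9 + 8)) = 6*((-8 + 72)/(-1)) = 6*(64*(-1)) = 6*(-64) = -384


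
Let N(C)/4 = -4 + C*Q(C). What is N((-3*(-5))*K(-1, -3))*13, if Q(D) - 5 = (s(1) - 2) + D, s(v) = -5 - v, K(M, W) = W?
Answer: 112112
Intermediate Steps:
Q(D) = -3 + D (Q(D) = 5 + (((-5 - 1*1) - 2) + D) = 5 + (((-5 - 1) - 2) + D) = 5 + ((-6 - 2) + D) = 5 + (-8 + D) = -3 + D)
N(C) = -16 + 4*C*(-3 + C) (N(C) = 4*(-4 + C*(-3 + C)) = -16 + 4*C*(-3 + C))
N((-3*(-5))*K(-1, -3))*13 = (-16 + 4*(-3*(-5)*(-3))*(-3 - 3*(-5)*(-3)))*13 = (-16 + 4*(15*(-3))*(-3 + 15*(-3)))*13 = (-16 + 4*(-45)*(-3 - 45))*13 = (-16 + 4*(-45)*(-48))*13 = (-16 + 8640)*13 = 8624*13 = 112112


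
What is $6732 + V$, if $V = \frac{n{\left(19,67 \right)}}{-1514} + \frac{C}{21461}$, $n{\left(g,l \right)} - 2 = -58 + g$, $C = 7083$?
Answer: $\frac{218747352047}{32491954} \approx 6732.4$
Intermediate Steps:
$n{\left(g,l \right)} = -56 + g$ ($n{\left(g,l \right)} = 2 + \left(-58 + g\right) = -56 + g$)
$V = \frac{11517719}{32491954}$ ($V = \frac{-56 + 19}{-1514} + \frac{7083}{21461} = \left(-37\right) \left(- \frac{1}{1514}\right) + 7083 \cdot \frac{1}{21461} = \frac{37}{1514} + \frac{7083}{21461} = \frac{11517719}{32491954} \approx 0.35448$)
$6732 + V = 6732 + \frac{11517719}{32491954} = \frac{218747352047}{32491954}$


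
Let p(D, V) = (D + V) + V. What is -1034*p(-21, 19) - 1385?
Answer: -18963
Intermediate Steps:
p(D, V) = D + 2*V
-1034*p(-21, 19) - 1385 = -1034*(-21 + 2*19) - 1385 = -1034*(-21 + 38) - 1385 = -1034*17 - 1385 = -17578 - 1385 = -18963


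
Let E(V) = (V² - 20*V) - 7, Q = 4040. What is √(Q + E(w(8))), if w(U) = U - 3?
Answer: √3958 ≈ 62.913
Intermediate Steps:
w(U) = -3 + U
E(V) = -7 + V² - 20*V
√(Q + E(w(8))) = √(4040 + (-7 + (-3 + 8)² - 20*(-3 + 8))) = √(4040 + (-7 + 5² - 20*5)) = √(4040 + (-7 + 25 - 100)) = √(4040 - 82) = √3958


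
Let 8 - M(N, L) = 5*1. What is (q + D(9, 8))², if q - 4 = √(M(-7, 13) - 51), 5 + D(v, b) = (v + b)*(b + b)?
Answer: 73393 + 2168*I*√3 ≈ 73393.0 + 3755.1*I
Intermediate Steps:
M(N, L) = 3 (M(N, L) = 8 - 5 = 3)
D(v, b) = -5 + 2*b*(b + v) (D(v, b) = -5 + (v + b)*(b + b) = -5 + (b + v)*(2*b) = -5 + 2*b*(b + v))
q = 4 + 4*I*√3 (q = 4 + √(3 - 51) = 4 + √(-48) = 4 + 4*I*√3 ≈ 4.0 + 6.9282*I)
(q + D(9, 8))² = ((4 + 4*I*√3) + (-5 + 2*8² + 2*8*9))² = ((4 + 4*I*√3) + (-5 + 2*64 + 144))² = ((4 + 4*I*√3) + (-5 + 128 + 144))² = ((4 + 4*I*√3) + 267)² = (271 + 4*I*√3)²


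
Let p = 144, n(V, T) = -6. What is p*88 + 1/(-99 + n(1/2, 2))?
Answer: 1330559/105 ≈ 12672.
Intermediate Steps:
p*88 + 1/(-99 + n(1/2, 2)) = 144*88 + 1/(-99 - 6) = 12672 + 1/(-105) = 12672 - 1/105 = 1330559/105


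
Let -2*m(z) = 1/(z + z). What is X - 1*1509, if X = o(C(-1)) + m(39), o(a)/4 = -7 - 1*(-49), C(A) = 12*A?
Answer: -209197/156 ≈ -1341.0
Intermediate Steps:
o(a) = 168 (o(a) = 4*(-7 - 1*(-49)) = 4*(-7 + 49) = 4*42 = 168)
m(z) = -1/(4*z) (m(z) = -1/(2*(z + z)) = -1/(2*z)/2 = -1/(4*z))
X = 26207/156 (X = 168 - ¼/39 = 168 - ¼*1/39 = 168 - 1/156 = 26207/156 ≈ 167.99)
X - 1*1509 = 26207/156 - 1*1509 = 26207/156 - 1509 = -209197/156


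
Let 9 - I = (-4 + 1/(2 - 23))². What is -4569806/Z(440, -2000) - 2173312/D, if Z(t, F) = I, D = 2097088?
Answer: 33017357437417/53344676 ≈ 6.1894e+5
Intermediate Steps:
I = -3256/441 (I = 9 - (-4 + 1/(2 - 23))² = 9 - (-4 + 1/(-21))² = 9 - (-4 - 1/21)² = 9 - (-85/21)² = 9 - 1*7225/441 = 9 - 7225/441 = -3256/441 ≈ -7.3832)
Z(t, F) = -3256/441
-4569806/Z(440, -2000) - 2173312/D = -4569806/(-3256/441) - 2173312/2097088 = -4569806*(-441/3256) - 2173312*1/2097088 = 1007642223/1628 - 33958/32767 = 33017357437417/53344676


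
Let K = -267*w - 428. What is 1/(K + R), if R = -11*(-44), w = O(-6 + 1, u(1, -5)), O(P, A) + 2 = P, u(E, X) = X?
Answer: 1/1925 ≈ 0.00051948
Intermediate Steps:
O(P, A) = -2 + P
w = -7 (w = -2 + (-6 + 1) = -2 - 5 = -7)
R = 484
K = 1441 (K = -267*(-7) - 428 = 1869 - 428 = 1441)
1/(K + R) = 1/(1441 + 484) = 1/1925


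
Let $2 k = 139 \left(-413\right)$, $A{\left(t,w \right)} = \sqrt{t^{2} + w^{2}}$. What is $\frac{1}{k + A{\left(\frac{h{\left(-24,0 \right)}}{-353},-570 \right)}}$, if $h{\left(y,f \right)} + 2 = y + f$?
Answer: $- \frac{14306857726}{410494948879137} - \frac{2824 \sqrt{10121366194}}{410494948879137} \approx -3.5545 \cdot 10^{-5}$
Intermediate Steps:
$h{\left(y,f \right)} = -2 + f + y$ ($h{\left(y,f \right)} = -2 + \left(y + f\right) = -2 + \left(f + y\right) = -2 + f + y$)
$k = - \frac{57407}{2}$ ($k = \frac{139 \left(-413\right)}{2} = \frac{1}{2} \left(-57407\right) = - \frac{57407}{2} \approx -28704.0$)
$\frac{1}{k + A{\left(\frac{h{\left(-24,0 \right)}}{-353},-570 \right)}} = \frac{1}{- \frac{57407}{2} + \sqrt{\left(\frac{-2 + 0 - 24}{-353}\right)^{2} + \left(-570\right)^{2}}} = \frac{1}{- \frac{57407}{2} + \sqrt{\left(\left(-26\right) \left(- \frac{1}{353}\right)\right)^{2} + 324900}} = \frac{1}{- \frac{57407}{2} + \sqrt{\left(\frac{26}{353}\right)^{2} + 324900}} = \frac{1}{- \frac{57407}{2} + \sqrt{\frac{676}{124609} + 324900}} = \frac{1}{- \frac{57407}{2} + \sqrt{\frac{40485464776}{124609}}} = \frac{1}{- \frac{57407}{2} + \frac{2 \sqrt{10121366194}}{353}}$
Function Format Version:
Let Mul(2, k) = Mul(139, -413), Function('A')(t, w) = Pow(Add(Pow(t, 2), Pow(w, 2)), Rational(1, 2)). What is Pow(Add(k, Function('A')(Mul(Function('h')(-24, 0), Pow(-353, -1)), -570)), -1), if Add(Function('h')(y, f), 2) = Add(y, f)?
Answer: Add(Rational(-14306857726, 410494948879137), Mul(Rational(-2824, 410494948879137), Pow(10121366194, Rational(1, 2)))) ≈ -3.5545e-5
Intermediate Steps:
Function('h')(y, f) = Add(-2, f, y) (Function('h')(y, f) = Add(-2, Add(y, f)) = Add(-2, Add(f, y)) = Add(-2, f, y))
k = Rational(-57407, 2) (k = Mul(Rational(1, 2), Mul(139, -413)) = Mul(Rational(1, 2), -57407) = Rational(-57407, 2) ≈ -28704.)
Pow(Add(k, Function('A')(Mul(Function('h')(-24, 0), Pow(-353, -1)), -570)), -1) = Pow(Add(Rational(-57407, 2), Pow(Add(Pow(Mul(Add(-2, 0, -24), Pow(-353, -1)), 2), Pow(-570, 2)), Rational(1, 2))), -1) = Pow(Add(Rational(-57407, 2), Pow(Add(Pow(Mul(-26, Rational(-1, 353)), 2), 324900), Rational(1, 2))), -1) = Pow(Add(Rational(-57407, 2), Pow(Add(Pow(Rational(26, 353), 2), 324900), Rational(1, 2))), -1) = Pow(Add(Rational(-57407, 2), Pow(Add(Rational(676, 124609), 324900), Rational(1, 2))), -1) = Pow(Add(Rational(-57407, 2), Pow(Rational(40485464776, 124609), Rational(1, 2))), -1) = Pow(Add(Rational(-57407, 2), Mul(Rational(2, 353), Pow(10121366194, Rational(1, 2)))), -1)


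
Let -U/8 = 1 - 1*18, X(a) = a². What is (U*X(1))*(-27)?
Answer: -3672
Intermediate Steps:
U = 136 (U = -8*(1 - 1*18) = -8*(1 - 18) = -8*(-17) = 136)
(U*X(1))*(-27) = (136*1²)*(-27) = (136*1)*(-27) = 136*(-27) = -3672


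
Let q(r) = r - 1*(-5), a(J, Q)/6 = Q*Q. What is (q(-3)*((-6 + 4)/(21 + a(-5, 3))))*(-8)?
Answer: 32/75 ≈ 0.42667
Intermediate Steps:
a(J, Q) = 6*Q² (a(J, Q) = 6*(Q*Q) = 6*Q²)
q(r) = 5 + r (q(r) = r + 5 = 5 + r)
(q(-3)*((-6 + 4)/(21 + a(-5, 3))))*(-8) = ((5 - 3)*((-6 + 4)/(21 + 6*3²)))*(-8) = (2*(-2/(21 + 6*9)))*(-8) = (2*(-2/(21 + 54)))*(-8) = (2*(-2/75))*(-8) = -4/75*(-8) = 32/75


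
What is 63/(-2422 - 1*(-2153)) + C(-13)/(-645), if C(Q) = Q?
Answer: -37138/173505 ≈ -0.21405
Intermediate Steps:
63/(-2422 - 1*(-2153)) + C(-13)/(-645) = 63/(-2422 - 1*(-2153)) - 13/(-645) = 63/(-2422 + 2153) - 13*(-1/645) = 63/(-269) + 13/645 = 63*(-1/269) + 13/645 = -63/269 + 13/645 = -37138/173505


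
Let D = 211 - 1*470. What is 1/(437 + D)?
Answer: 1/178 ≈ 0.0056180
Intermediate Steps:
D = -259 (D = 211 - 470 = -259)
1/(437 + D) = 1/(437 - 259) = 1/178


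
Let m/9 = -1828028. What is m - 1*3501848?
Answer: -19954100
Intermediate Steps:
m = -16452252 (m = 9*(-1828028) = -16452252)
m - 1*3501848 = -16452252 - 1*3501848 = -16452252 - 3501848 = -19954100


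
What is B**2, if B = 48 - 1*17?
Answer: 961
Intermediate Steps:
B = 31 (B = 48 - 17 = 31)
B**2 = 31**2 = 961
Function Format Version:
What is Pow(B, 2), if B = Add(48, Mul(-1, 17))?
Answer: 961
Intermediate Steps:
B = 31 (B = Add(48, -17) = 31)
Pow(B, 2) = Pow(31, 2) = 961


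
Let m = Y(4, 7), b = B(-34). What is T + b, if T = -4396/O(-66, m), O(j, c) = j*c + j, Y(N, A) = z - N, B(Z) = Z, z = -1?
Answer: -3343/66 ≈ -50.651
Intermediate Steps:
b = -34
Y(N, A) = -1 - N
m = -5 (m = -1 - 1*4 = -1 - 4 = -5)
O(j, c) = j + c*j (O(j, c) = c*j + j = j + c*j)
T = -1099/66 (T = -4396*(-1/(66*(1 - 5))) = -4396/((-66*(-4))) = -4396/264 = -4396*1/264 = -1099/66 ≈ -16.652)
T + b = -1099/66 - 34 = -3343/66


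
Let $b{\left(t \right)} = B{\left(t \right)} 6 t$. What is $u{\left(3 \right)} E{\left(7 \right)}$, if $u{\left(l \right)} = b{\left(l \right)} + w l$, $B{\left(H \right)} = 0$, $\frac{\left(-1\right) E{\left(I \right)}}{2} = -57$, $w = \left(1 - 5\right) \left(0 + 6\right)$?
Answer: $-8208$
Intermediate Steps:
$w = -24$ ($w = \left(-4\right) 6 = -24$)
$E{\left(I \right)} = 114$ ($E{\left(I \right)} = \left(-2\right) \left(-57\right) = 114$)
$b{\left(t \right)} = 0$ ($b{\left(t \right)} = 0 \cdot 6 t = 0 t = 0$)
$u{\left(l \right)} = - 24 l$ ($u{\left(l \right)} = 0 - 24 l = - 24 l$)
$u{\left(3 \right)} E{\left(7 \right)} = \left(-24\right) 3 \cdot 114 = \left(-72\right) 114 = -8208$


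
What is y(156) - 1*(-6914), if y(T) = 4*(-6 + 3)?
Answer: 6902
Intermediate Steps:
y(T) = -12 (y(T) = 4*(-3) = -12)
y(156) - 1*(-6914) = -12 - 1*(-6914) = -12 + 6914 = 6902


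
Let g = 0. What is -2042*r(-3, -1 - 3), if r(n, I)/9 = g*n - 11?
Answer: 202158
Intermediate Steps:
r(n, I) = -99 (r(n, I) = 9*(0*n - 11) = 9*(0 - 11) = 9*(-11) = -99)
-2042*r(-3, -1 - 3) = -2042*(-99) = 202158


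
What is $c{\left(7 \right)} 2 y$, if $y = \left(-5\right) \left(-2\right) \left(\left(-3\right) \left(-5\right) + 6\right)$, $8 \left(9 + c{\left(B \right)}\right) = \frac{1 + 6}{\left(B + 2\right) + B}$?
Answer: $- \frac{120225}{32} \approx -3757.0$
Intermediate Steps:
$c{\left(B \right)} = -9 + \frac{7}{8 \left(2 + 2 B\right)}$ ($c{\left(B \right)} = -9 + \frac{\left(1 + 6\right) \frac{1}{\left(B + 2\right) + B}}{8} = -9 + \frac{7 \frac{1}{\left(2 + B\right) + B}}{8} = -9 + \frac{7 \frac{1}{2 + 2 B}}{8} = -9 + \frac{7}{8 \left(2 + 2 B\right)}$)
$y = 210$ ($y = 10 \left(15 + 6\right) = 10 \cdot 21 = 210$)
$c{\left(7 \right)} 2 y = \frac{-137 - 1008}{16 \left(1 + 7\right)} 2 \cdot 210 = \frac{-137 - 1008}{16 \cdot 8} \cdot 2 \cdot 210 = \frac{1}{16} \cdot \frac{1}{8} \left(-1145\right) 2 \cdot 210 = \left(- \frac{1145}{128}\right) 2 \cdot 210 = \left(- \frac{1145}{64}\right) 210 = - \frac{120225}{32}$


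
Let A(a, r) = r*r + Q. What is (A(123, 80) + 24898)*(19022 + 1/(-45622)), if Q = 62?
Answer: 13607443989440/22811 ≈ 5.9653e+8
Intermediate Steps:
A(a, r) = 62 + r² (A(a, r) = r*r + 62 = r² + 62 = 62 + r²)
(A(123, 80) + 24898)*(19022 + 1/(-45622)) = ((62 + 80²) + 24898)*(19022 + 1/(-45622)) = ((62 + 6400) + 24898)*(19022 - 1/45622) = (6462 + 24898)*(867821683/45622) = 31360*(867821683/45622) = 13607443989440/22811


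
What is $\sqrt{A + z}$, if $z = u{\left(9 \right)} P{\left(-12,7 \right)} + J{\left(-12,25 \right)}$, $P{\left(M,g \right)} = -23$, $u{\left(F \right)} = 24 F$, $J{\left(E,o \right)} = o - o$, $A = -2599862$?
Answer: $i \sqrt{2604830} \approx 1613.9 i$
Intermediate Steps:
$J{\left(E,o \right)} = 0$
$z = -4968$ ($z = 24 \cdot 9 \left(-23\right) + 0 = 216 \left(-23\right) + 0 = -4968 + 0 = -4968$)
$\sqrt{A + z} = \sqrt{-2599862 - 4968} = \sqrt{-2604830} = i \sqrt{2604830}$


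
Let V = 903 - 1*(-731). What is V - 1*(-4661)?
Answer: 6295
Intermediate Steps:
V = 1634 (V = 903 + 731 = 1634)
V - 1*(-4661) = 1634 - 1*(-4661) = 1634 + 4661 = 6295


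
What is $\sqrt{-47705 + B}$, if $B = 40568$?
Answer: $3 i \sqrt{793} \approx 84.481 i$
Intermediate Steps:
$\sqrt{-47705 + B} = \sqrt{-47705 + 40568} = \sqrt{-7137} = 3 i \sqrt{793}$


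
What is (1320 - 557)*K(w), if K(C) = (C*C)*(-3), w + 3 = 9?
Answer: -82404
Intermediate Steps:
w = 6 (w = -3 + 9 = 6)
K(C) = -3*C² (K(C) = C²*(-3) = -3*C²)
(1320 - 557)*K(w) = (1320 - 557)*(-3*6²) = 763*(-3*36) = 763*(-108) = -82404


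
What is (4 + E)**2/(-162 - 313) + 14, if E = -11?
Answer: 6601/475 ≈ 13.897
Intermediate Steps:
(4 + E)**2/(-162 - 313) + 14 = (4 - 11)**2/(-162 - 313) + 14 = (-7)**2/(-475) + 14 = 49*(-1/475) + 14 = -49/475 + 14 = 6601/475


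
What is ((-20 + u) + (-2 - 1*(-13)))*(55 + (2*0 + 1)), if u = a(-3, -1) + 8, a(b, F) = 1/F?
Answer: -112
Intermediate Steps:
u = 7 (u = 1/(-1) + 8 = -1 + 8 = 7)
((-20 + u) + (-2 - 1*(-13)))*(55 + (2*0 + 1)) = ((-20 + 7) + (-2 - 1*(-13)))*(55 + (2*0 + 1)) = (-13 + (-2 + 13))*(55 + (0 + 1)) = (-13 + 11)*(55 + 1) = -2*56 = -112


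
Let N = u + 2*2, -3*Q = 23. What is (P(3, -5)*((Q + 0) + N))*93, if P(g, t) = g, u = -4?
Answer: -2139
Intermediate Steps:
Q = -23/3 (Q = -⅓*23 = -23/3 ≈ -7.6667)
N = 0 (N = -4 + 2*2 = -4 + 4 = 0)
(P(3, -5)*((Q + 0) + N))*93 = (3*((-23/3 + 0) + 0))*93 = (3*(-23/3 + 0))*93 = (3*(-23/3))*93 = -23*93 = -2139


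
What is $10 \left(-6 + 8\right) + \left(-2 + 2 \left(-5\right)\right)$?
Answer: $8$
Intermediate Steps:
$10 \left(-6 + 8\right) + \left(-2 + 2 \left(-5\right)\right) = 10 \cdot 2 - 12 = 20 - 12 = 8$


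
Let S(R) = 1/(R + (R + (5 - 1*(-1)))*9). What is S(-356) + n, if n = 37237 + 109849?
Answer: 515683515/3506 ≈ 1.4709e+5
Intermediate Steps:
n = 147086
S(R) = 1/(54 + 10*R) (S(R) = 1/(R + (R + (5 + 1))*9) = 1/(R + (R + 6)*9) = 1/(R + (6 + R)*9) = 1/(R + (54 + 9*R)) = 1/(54 + 10*R))
S(-356) + n = 1/(2*(27 + 5*(-356))) + 147086 = 1/(2*(27 - 1780)) + 147086 = (½)/(-1753) + 147086 = (½)*(-1/1753) + 147086 = -1/3506 + 147086 = 515683515/3506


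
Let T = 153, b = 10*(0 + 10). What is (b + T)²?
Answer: 64009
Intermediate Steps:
b = 100 (b = 10*10 = 100)
(b + T)² = (100 + 153)² = 253² = 64009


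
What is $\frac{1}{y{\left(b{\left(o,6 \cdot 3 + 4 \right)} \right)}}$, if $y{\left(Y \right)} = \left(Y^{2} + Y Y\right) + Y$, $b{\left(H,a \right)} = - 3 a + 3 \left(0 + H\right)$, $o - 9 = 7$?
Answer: $\frac{1}{630} \approx 0.0015873$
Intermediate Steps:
$o = 16$ ($o = 9 + 7 = 16$)
$b{\left(H,a \right)} = - 3 a + 3 H$
$y{\left(Y \right)} = Y + 2 Y^{2}$ ($y{\left(Y \right)} = \left(Y^{2} + Y^{2}\right) + Y = 2 Y^{2} + Y = Y + 2 Y^{2}$)
$\frac{1}{y{\left(b{\left(o,6 \cdot 3 + 4 \right)} \right)}} = \frac{1}{\left(- 3 \left(6 \cdot 3 + 4\right) + 3 \cdot 16\right) \left(1 + 2 \left(- 3 \left(6 \cdot 3 + 4\right) + 3 \cdot 16\right)\right)} = \frac{1}{\left(- 3 \left(18 + 4\right) + 48\right) \left(1 + 2 \left(- 3 \left(18 + 4\right) + 48\right)\right)} = \frac{1}{\left(\left(-3\right) 22 + 48\right) \left(1 + 2 \left(\left(-3\right) 22 + 48\right)\right)} = \frac{1}{\left(-66 + 48\right) \left(1 + 2 \left(-66 + 48\right)\right)} = \frac{1}{\left(-18\right) \left(1 + 2 \left(-18\right)\right)} = \frac{1}{\left(-18\right) \left(1 - 36\right)} = \frac{1}{\left(-18\right) \left(-35\right)} = \frac{1}{630}$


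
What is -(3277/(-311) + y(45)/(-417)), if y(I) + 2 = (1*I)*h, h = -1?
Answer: 1351892/129687 ≈ 10.424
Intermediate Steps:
y(I) = -2 - I (y(I) = -2 + (1*I)*(-1) = -2 + I*(-1) = -2 - I)
-(3277/(-311) + y(45)/(-417)) = -(3277/(-311) + (-2 - 1*45)/(-417)) = -(3277*(-1/311) + (-2 - 45)*(-1/417)) = -(-3277/311 - 47*(-1/417)) = -(-3277/311 + 47/417) = -1*(-1351892/129687) = 1351892/129687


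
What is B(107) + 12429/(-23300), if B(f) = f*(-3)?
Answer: -7491729/23300 ≈ -321.53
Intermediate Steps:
B(f) = -3*f
B(107) + 12429/(-23300) = -3*107 + 12429/(-23300) = -321 + 12429*(-1/23300) = -321 - 12429/23300 = -7491729/23300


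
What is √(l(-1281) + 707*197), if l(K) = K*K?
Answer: 68*√385 ≈ 1334.3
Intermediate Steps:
l(K) = K²
√(l(-1281) + 707*197) = √((-1281)² + 707*197) = √(1640961 + 139279) = √1780240 = 68*√385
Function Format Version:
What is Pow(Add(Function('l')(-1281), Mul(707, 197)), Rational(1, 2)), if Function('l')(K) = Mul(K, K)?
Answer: Mul(68, Pow(385, Rational(1, 2))) ≈ 1334.3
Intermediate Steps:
Function('l')(K) = Pow(K, 2)
Pow(Add(Function('l')(-1281), Mul(707, 197)), Rational(1, 2)) = Pow(Add(Pow(-1281, 2), Mul(707, 197)), Rational(1, 2)) = Pow(Add(1640961, 139279), Rational(1, 2)) = Pow(1780240, Rational(1, 2)) = Mul(68, Pow(385, Rational(1, 2)))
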